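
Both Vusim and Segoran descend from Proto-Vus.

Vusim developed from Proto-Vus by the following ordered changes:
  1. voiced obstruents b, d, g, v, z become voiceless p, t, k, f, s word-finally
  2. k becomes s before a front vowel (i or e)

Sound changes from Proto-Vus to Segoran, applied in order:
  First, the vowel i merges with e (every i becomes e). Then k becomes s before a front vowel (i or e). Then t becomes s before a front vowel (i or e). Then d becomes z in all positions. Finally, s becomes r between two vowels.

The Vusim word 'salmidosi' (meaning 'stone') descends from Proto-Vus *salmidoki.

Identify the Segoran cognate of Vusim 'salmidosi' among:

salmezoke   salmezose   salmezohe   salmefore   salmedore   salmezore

Segoran: *salmidoki > salmedoke > salmedose > salmezose > salmezore  (by vowel merger, palatalisation, unconditioned shift, rhotacism)

salmezore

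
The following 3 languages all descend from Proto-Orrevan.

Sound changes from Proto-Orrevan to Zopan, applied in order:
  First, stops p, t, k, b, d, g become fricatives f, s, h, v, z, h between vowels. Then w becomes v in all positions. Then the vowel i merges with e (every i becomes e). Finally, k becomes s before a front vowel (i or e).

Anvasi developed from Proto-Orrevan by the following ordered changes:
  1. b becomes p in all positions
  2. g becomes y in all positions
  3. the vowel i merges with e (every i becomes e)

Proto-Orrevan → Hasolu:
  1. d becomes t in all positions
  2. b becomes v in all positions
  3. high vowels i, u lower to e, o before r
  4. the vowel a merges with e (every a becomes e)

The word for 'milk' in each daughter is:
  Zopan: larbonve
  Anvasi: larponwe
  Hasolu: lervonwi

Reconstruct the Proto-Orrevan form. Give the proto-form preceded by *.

*larbonwi

Position 7: Zopan has v, Anvasi has w, Hasolu has w. Anvasi preserves w here (none of its changes turn any other segment into w), so the proto-segment is *w.
Position 8: Zopan has e, Anvasi has e, Hasolu has i. Hasolu preserves i here (none of its changes turn any other segment into i), so the proto-segment is *i.
Position 2: Zopan has a, Anvasi has a, Hasolu has e. Zopan preserves a here (none of its changes turn any other segment into a), so the proto-segment is *a.
Continuing position by position gives *larbonwi; check it forward:
Zopan: *larbonwi > larbonvi > larbonve  (by unconditioned shift, vowel merger)
Anvasi: *larbonwi > larponwi > larponwe  (by unconditioned shift, vowel merger)
Hasolu: start from *larbonwi.
  rule 1: no change — larbonwi
  rule 2 (unconditioned shift): larbonwi → larvonwi
  rule 3: no change — larvonwi
  rule 4 (vowel merger): larvonwi → lervonwi
  ⇒ Hasolu lervonwi
*larbonwi is the unique common source.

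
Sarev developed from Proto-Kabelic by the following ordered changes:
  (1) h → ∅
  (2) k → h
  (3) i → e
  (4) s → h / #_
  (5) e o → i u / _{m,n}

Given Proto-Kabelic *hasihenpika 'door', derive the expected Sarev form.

aseinpeha

Sarev: *hasihenpika
  hasihenpika → asienpika   [h-loss]
  asienpika → asienpiha   [unconditioned shift]
  asienpiha → aseenpeha   [vowel merger]
  aseenpeha (rule 4 does not apply)
  aseenpeha → aseinpeha   [pre-nasal raising]
  giving Sarev aseinpeha.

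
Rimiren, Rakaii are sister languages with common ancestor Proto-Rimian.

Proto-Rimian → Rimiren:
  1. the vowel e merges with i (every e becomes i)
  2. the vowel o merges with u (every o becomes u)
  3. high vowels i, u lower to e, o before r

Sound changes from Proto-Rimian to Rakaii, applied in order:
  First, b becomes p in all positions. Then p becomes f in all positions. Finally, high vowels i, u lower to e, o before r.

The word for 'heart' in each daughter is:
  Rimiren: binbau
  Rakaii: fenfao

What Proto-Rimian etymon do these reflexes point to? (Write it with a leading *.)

*benbao

Position 2: Rimiren has i, Rakaii has e. Taking the neighbouring segments as reconstructed: Rimiren i could go back to *e or *i; Rakaii e can only go back to *e — the one source consistent with every daughter is *e.
Position 6: Rimiren has u, Rakaii has o. Taking the neighbouring segments as reconstructed: Rimiren u could go back to *o or *u; Rakaii o can only go back to *o — the one source consistent with every daughter is *o.
Continuing position by position gives *benbao; check it forward:
Rimiren: *benbao
  benbao → binbao   [vowel merger]
  binbao → binbau   [vowel merger]
  binbau (rule 3 does not apply)
  giving Rimiren binbau.
Rakaii: start from *benbao.
  rule 1 (unconditioned shift): benbao → penpao
  rule 2 (unconditioned shift): penpao → fenfao
  rule 3: no change — fenfao
  ⇒ Rakaii fenfao
No other proto-form is consistent with every reflex, so the reconstruction is *benbao.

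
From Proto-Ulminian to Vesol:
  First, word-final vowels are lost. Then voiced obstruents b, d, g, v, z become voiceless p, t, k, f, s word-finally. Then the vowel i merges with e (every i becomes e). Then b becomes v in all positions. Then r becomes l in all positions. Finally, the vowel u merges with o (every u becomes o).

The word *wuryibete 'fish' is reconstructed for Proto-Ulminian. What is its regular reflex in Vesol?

Vesol: *wuryibete > wuryibet > wuryebet > wuryevet > wulyevet > wolyevet  (by apocope, vowel merger, unconditioned shift, unconditioned shift, vowel merger)

wolyevet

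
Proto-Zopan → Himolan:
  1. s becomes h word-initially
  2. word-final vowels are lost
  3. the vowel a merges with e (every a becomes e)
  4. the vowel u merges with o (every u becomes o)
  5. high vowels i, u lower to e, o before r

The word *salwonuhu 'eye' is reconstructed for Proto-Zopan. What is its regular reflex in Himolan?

helwonoh

Himolan: start from *salwonuhu.
  rule 1 (debuccalisation): salwonuhu → halwonuhu
  rule 2 (apocope): halwonuhu → halwonuh
  rule 3 (vowel merger): halwonuh → helwonuh
  rule 4 (vowel merger): helwonuh → helwonoh
  rule 5: no change — helwonoh
  ⇒ Himolan helwonoh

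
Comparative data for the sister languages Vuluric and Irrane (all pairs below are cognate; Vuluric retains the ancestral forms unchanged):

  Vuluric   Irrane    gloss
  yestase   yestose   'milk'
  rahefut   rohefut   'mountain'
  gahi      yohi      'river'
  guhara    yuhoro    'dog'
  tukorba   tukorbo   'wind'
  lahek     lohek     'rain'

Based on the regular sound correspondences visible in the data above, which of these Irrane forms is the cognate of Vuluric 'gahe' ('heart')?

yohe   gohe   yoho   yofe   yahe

gahi ~ yohi — Vuluric g corresponds to Irrane y word-initially before a back vowel.
yestase ~ yestose, rahefut ~ rohefut — Vuluric a corresponds to Irrane o after a consonant, before a consonant other than r, m, n, p, b, f, v.
Applying these to Vuluric 'gahe':
  gahe → yahe   (g→y word-initially before a back vowel)
  yahe → yohe   (a→o after a consonant, before a consonant other than r, m, n, p, b, f, v)
So the Irrane cognate is 'yohe'.

yohe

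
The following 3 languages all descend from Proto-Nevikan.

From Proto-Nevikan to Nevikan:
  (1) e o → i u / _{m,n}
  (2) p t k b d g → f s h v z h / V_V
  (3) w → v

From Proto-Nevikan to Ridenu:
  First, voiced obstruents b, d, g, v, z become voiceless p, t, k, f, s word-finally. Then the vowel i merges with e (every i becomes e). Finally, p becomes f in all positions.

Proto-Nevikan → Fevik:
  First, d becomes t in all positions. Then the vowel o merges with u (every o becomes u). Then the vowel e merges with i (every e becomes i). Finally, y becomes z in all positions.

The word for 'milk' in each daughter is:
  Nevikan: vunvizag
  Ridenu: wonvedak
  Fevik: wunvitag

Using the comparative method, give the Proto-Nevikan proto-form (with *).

*wonvidag

Position 1: Nevikan has v, Ridenu has w, Fevik has w. Ridenu preserves w here (none of its changes turn any other segment into w), so the proto-segment is *w.
Position 2: Nevikan has u, Ridenu has o, Fevik has u. Ridenu preserves o here (none of its changes turn any other segment into o), so the proto-segment is *o.
Continuing position by position gives *wonvidag; check it forward:
Nevikan: start from *wonvidag.
  rule 1 (pre-nasal raising): wonvidag → wunvidag
  rule 2 (intervocalic lenition): wunvidag → wunvizag
  rule 3 (unconditioned shift): wunvizag → vunvizag
  ⇒ Nevikan vunvizag
Ridenu: *wonvidag > wonvidak > wonvedak  (by final devoicing, vowel merger)
Fevik: *wonvidag > wonvitag > wunvitag  (by unconditioned shift, vowel merger)
No other proto-form is consistent with every reflex, so the reconstruction is *wonvidag.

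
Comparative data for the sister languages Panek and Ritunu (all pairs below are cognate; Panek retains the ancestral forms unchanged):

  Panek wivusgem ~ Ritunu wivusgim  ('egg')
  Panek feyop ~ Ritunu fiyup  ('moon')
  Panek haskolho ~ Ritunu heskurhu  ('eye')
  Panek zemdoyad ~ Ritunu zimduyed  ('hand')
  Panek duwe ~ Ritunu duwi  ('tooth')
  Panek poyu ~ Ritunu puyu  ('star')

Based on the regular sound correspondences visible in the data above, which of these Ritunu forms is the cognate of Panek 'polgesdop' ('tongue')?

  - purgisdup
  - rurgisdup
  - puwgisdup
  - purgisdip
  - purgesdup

haskolho ~ heskurhu, zemdoyad ~ zimduyed — Panek o corresponds to Ritunu u after a consonant, before a consonant other than r, m, n, p, b, f, v.
haskolho ~ heskurhu — Panek l corresponds to Ritunu r after a vowel, before a consonant other than r, m, n, p, b, f, v.
feyop ~ fiyup — Panek e corresponds to Ritunu i after a consonant, before a consonant other than r, m, n, p, b, f, v.
feyop ~ fiyup — Panek o corresponds to Ritunu u after a consonant, before a labial obstruent.
Applying these to Panek 'polgesdop':
  polgesdop → pulgesdop   (o→u after a consonant, before a consonant other than r, m, n, p, b, f, v)
  pulgesdop → purgesdop   (l→r after a vowel, before a consonant other than r, m, n, p, b, f, v)
  purgesdop → purgisdop   (e→i after a consonant, before a consonant other than r, m, n, p, b, f, v)
  purgisdop → purgisdup   (o→u after a consonant, before a labial obstruent)
So the Ritunu cognate is 'purgisdup'.

purgisdup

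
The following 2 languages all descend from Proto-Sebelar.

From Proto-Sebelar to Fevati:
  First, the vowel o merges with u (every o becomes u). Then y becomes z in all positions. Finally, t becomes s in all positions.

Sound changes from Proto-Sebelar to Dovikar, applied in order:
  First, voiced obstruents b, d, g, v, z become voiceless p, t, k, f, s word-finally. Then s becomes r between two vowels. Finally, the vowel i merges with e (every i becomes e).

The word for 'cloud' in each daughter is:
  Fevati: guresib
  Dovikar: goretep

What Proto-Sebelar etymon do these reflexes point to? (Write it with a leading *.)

*goretib

Position 6: Fevati has i, Dovikar has e. Fevati preserves i here (none of its changes turn any other segment into i), so the proto-segment is *i.
Position 5: Fevati has s, Dovikar has t. Taking the neighbouring segments as reconstructed: Fevati s could go back to *t or *s; Dovikar t can only go back to *t — the one source consistent with every daughter is *t.
Verify the candidate proto-form against each daughter:
Fevati: *goretib > guretib > guresib  (by vowel merger, unconditioned shift)
Dovikar: *goretib > goretip > goretep  (by final devoicing, vowel merger)
Only *goretib yields all of Fevati guresib, Dovikar goretep.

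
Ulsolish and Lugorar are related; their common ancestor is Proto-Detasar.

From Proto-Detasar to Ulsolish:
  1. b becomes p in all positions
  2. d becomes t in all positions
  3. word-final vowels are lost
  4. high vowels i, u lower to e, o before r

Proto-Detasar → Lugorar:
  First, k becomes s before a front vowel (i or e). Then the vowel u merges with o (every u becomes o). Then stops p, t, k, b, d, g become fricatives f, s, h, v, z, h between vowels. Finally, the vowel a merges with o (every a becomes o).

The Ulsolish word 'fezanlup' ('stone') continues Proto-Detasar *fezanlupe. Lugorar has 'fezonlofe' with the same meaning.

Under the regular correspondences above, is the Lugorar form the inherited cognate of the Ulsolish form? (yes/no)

yes

Derive the expected Lugorar reflex of *fezanlupe:
Lugorar: start from *fezanlupe.
  rule 1: no change — fezanlupe
  rule 2 (vowel merger): fezanlupe → fezanlope
  rule 3 (intervocalic lenition): fezanlope → fezanlofe
  rule 4 (vowel merger): fezanlofe → fezonlofe
  ⇒ Lugorar fezonlofe
Lugorar 'fezonlofe' matches the regular reflex exactly, so the pair is cognate.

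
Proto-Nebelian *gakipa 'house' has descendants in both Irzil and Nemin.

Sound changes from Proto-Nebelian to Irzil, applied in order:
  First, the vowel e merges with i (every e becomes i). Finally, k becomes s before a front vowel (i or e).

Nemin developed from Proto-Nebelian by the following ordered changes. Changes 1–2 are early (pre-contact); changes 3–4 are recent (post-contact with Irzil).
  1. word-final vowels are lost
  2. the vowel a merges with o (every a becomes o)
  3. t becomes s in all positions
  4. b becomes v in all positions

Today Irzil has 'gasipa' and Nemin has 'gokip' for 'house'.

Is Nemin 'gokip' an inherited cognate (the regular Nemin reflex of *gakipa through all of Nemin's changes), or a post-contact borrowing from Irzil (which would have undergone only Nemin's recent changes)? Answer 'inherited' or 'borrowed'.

If inherited, *gakipa would pass through all of Nemin's changes:
Nemin: *gakipa > gakip > gokip  (by apocope, vowel merger)
If borrowed from Irzil 'gasipa' after the early changes, it would undergo only the recent ones:
  rule 3 (unconditioned shift): no change (gasipa)
  rule 4 (unconditioned shift): no change (gasipa)
  ⇒ as a loan: gasipa
Nemin 'gokip' matches the inherited outcome exactly, so it is an inherited cognate, not a loan.

inherited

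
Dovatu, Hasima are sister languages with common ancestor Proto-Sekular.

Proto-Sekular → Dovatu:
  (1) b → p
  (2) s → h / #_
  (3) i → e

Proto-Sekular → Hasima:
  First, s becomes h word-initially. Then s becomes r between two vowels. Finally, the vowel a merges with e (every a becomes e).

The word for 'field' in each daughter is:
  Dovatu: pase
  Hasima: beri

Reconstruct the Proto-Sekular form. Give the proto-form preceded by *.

Position 1: Dovatu has p, Hasima has b. Hasima preserves b here (none of its changes turn any other segment into b), so the proto-segment is *b.
Position 2: Dovatu has a, Hasima has e. Dovatu preserves a here (none of its changes turn any other segment into a), so the proto-segment is *a.
Verify the candidate proto-form against each daughter:
Dovatu: *basi > pasi > pase  (by unconditioned shift, vowel merger)
Hasima: start from *basi.
  rule 1: no change — basi
  rule 2 (rhotacism): basi → bari
  rule 3 (vowel merger): bari → beri
  ⇒ Hasima beri
*basi is the unique common source.

*basi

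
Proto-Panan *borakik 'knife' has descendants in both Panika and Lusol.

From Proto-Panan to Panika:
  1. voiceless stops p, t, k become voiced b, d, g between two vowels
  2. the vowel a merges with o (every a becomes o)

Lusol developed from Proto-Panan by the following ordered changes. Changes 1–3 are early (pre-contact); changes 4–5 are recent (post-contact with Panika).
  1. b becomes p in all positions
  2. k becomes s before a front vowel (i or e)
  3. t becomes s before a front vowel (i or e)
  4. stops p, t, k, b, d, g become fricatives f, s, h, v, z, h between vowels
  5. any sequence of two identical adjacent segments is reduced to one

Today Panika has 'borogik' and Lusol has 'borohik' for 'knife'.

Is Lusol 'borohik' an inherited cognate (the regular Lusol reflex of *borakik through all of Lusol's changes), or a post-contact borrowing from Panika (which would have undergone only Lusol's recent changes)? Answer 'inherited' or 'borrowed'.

If inherited, *borakik would pass through all of Lusol's changes:
Lusol: *borakik
  borakik → porakik   [unconditioned shift]
  porakik → porasik   [palatalisation]
  porasik (rule 3 does not apply)
  porasik (rule 4 does not apply)
  porasik (rule 5 does not apply)
  giving Lusol porasik.
If borrowed from Panika 'borogik' after the early changes, it would undergo only the recent ones:
  rule 4 (intervocalic lenition): borogik → borohik
  rule 5 (degemination): no change (borohik)
  ⇒ as a loan: borohik
Lusol 'borohik' matches the loan outcome 'borohik', not the inherited 'porasik' — it skipped the early Lusol changes, so it was borrowed from Panika.

borrowed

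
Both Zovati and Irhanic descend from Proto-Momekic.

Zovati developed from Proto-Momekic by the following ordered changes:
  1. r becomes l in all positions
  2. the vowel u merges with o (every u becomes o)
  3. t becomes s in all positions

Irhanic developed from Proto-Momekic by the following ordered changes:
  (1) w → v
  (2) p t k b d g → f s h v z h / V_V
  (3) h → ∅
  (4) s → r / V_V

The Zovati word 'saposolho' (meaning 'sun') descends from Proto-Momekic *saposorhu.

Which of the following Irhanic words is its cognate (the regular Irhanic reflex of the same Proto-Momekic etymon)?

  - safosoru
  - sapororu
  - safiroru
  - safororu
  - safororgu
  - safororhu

Irhanic: start from *saposorhu.
  rule 1: no change — saposorhu
  rule 2 (intervocalic lenition): saposorhu → safosorhu
  rule 3 (h-loss): safosorhu → safosoru
  rule 4 (rhotacism): safosoru → safororu
  ⇒ Irhanic safororu
Among the options, 'safororu' alone shows every Irhanic change applied in order.

safororu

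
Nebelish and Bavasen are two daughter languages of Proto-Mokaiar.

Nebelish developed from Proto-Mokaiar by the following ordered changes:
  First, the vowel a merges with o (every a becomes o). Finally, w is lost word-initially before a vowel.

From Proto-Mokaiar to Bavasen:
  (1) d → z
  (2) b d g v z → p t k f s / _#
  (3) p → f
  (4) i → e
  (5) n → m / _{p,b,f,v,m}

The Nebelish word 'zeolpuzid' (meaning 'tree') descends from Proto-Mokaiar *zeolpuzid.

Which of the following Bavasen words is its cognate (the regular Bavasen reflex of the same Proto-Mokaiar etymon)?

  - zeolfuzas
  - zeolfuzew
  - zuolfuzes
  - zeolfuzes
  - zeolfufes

Bavasen: *zeolpuzid
  zeolpuzid → zeolpuziz   [unconditioned shift]
  zeolpuziz → zeolpuzis   [final devoicing]
  zeolpuzis → zeolfuzis   [unconditioned shift]
  zeolfuzis → zeolfuzes   [vowel merger]
  zeolfuzes (rule 5 does not apply)
  giving Bavasen zeolfuzes.
Among the options, 'zeolfuzes' alone shows every Bavasen change applied in order.

zeolfuzes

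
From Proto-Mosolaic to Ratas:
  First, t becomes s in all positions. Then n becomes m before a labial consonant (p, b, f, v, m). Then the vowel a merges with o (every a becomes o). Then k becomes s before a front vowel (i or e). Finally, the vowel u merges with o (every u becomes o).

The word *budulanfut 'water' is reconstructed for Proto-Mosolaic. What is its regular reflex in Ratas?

bodolomfos

Ratas: *budulanfut > budulanfus > budulamfus > budulomfus > bodolomfos  (by unconditioned shift, nasal place assimilation, vowel merger, vowel merger)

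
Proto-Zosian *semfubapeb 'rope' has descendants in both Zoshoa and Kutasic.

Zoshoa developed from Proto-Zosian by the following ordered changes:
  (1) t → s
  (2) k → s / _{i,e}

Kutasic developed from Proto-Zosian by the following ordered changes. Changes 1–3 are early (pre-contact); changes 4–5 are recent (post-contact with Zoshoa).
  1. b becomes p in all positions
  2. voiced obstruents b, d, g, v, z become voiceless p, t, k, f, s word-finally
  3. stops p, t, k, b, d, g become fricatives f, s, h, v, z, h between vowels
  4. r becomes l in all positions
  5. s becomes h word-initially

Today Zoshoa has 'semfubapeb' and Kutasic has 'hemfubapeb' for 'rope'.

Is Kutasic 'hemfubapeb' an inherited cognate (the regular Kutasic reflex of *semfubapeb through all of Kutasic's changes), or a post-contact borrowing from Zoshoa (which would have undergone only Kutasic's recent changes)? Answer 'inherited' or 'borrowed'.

borrowed

If inherited, *semfubapeb would pass through all of Kutasic's changes:
Kutasic: *semfubapeb
  semfubapeb → semfupapep   [unconditioned shift]
  semfupapep (rule 2 does not apply)
  semfupapep → semfufafep   [intervocalic lenition]
  semfufafep (rule 4 does not apply)
  semfufafep → hemfufafep   [debuccalisation]
  giving Kutasic hemfufafep.
If borrowed from Zoshoa 'semfubapeb' after the early changes, it would undergo only the recent ones:
  rule 4 (unconditioned shift): no change (semfubapeb)
  rule 5 (debuccalisation): semfubapeb → hemfubapeb
  ⇒ as a loan: hemfubapeb
Kutasic 'hemfubapeb' matches the loan outcome 'hemfubapeb', not the inherited 'hemfufafep' — it skipped the early Kutasic changes, so it was borrowed from Zoshoa.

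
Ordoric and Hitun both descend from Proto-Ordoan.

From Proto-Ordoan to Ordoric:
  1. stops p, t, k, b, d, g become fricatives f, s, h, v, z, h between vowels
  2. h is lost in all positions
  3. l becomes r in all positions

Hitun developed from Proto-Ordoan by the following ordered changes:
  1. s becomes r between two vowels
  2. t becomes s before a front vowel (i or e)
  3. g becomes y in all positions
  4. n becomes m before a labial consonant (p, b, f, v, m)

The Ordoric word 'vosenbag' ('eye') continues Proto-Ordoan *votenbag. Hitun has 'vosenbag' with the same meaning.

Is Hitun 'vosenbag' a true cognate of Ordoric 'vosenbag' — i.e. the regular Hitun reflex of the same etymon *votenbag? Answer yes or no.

no

Derive the expected Hitun reflex of *votenbag:
Hitun: *votenbag > vosenbag > vosenbay > vosembay  (by palatalisation, unconditioned shift, nasal place assimilation)
The regular Hitun reflex would be 'vosembay', but the attested form is 'vosenbag'. The correspondence is irregular, so they are not cognates (the Hitun form has a different source).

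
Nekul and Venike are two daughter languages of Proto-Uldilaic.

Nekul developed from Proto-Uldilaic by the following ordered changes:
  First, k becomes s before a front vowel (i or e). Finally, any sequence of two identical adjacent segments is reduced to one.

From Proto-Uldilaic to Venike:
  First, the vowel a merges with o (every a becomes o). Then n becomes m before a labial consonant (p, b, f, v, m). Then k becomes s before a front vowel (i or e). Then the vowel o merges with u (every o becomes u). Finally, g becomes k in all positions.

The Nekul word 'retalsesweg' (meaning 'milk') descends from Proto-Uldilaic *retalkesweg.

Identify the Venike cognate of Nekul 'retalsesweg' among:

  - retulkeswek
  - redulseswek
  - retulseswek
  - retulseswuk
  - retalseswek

Venike: start from *retalkesweg.
  rule 1 (vowel merger): retalkesweg → retolkesweg
  rule 2: no change — retolkesweg
  rule 3 (palatalisation): retolkesweg → retolsesweg
  rule 4 (vowel merger): retolsesweg → retulsesweg
  rule 5 (unconditioned shift): retulsesweg → retulseswek
  ⇒ Venike retulseswek
The other candidates each miss or misapply at least one Venike change.

retulseswek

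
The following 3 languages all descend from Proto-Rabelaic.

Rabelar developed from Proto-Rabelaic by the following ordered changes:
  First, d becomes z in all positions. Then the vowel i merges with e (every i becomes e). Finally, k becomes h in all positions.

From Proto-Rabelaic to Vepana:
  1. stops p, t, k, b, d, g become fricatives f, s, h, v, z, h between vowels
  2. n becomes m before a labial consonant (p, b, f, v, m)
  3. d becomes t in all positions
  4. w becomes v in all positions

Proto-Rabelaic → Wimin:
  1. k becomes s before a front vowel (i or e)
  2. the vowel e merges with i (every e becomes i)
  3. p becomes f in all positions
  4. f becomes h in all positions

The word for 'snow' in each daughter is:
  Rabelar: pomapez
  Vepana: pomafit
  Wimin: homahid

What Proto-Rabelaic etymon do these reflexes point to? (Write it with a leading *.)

*pomapid

Position 5: Rabelar has p, Vepana has f, Wimin has h. Rabelar preserves p here (none of its changes turn any other segment into p), so the proto-segment is *p.
Position 6: Rabelar has e, Vepana has i, Wimin has i. Vepana preserves i here (none of its changes turn any other segment into i), so the proto-segment is *i.
Position 7: Rabelar has z, Vepana has t, Wimin has d. Wimin preserves d here (none of its changes turn any other segment into d), so the proto-segment is *d.
This points to *pomapid. Verify forward in each daughter:
Rabelar: start from *pomapid.
  rule 1 (unconditioned shift): pomapid → pomapiz
  rule 2 (vowel merger): pomapiz → pomapez
  rule 3: no change — pomapez
  ⇒ Rabelar pomapez
Vepana: *pomapid > pomafid > pomafit  (by intervocalic lenition, unconditioned shift)
Wimin: start from *pomapid.
  rule 1: no change — pomapid
  rule 2: no change — pomapid
  rule 3 (unconditioned shift): pomapid → fomafid
  rule 4 (unconditioned shift): fomafid → homahid
  ⇒ Wimin homahid
No other proto-form is consistent with every reflex, so the reconstruction is *pomapid.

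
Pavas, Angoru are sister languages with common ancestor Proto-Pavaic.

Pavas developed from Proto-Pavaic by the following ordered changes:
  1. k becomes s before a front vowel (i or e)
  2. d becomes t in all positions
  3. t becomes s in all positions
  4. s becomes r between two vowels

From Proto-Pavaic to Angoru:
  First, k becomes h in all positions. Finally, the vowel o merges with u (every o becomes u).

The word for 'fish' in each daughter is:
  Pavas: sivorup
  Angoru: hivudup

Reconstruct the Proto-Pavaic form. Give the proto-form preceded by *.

Position 4: Pavas has o, Angoru has u. Pavas preserves o here (none of its changes turn any other segment into o), so the proto-segment is *o.
Position 1: Pavas has s, Angoru has h. Taking the neighbouring segments as reconstructed: Pavas s could go back to *t or *k or *d or *s; Angoru h could go back to *k or *h — the one source consistent with every daughter is *k.
Continuing position by position gives *kivodup; check it forward:
Pavas: start from *kivodup.
  rule 1 (palatalisation): kivodup → sivodup
  rule 2 (unconditioned shift): sivodup → sivotup
  rule 3 (unconditioned shift): sivotup → sivosup
  rule 4 (rhotacism): sivosup → sivorup
  ⇒ Pavas sivorup
Angoru: *kivodup
  kivodup → hivodup   [unconditioned shift]
  hivodup → hivudup   [vowel merger]
  giving Angoru hivudup.
No other proto-form is consistent with every reflex, so the reconstruction is *kivodup.

*kivodup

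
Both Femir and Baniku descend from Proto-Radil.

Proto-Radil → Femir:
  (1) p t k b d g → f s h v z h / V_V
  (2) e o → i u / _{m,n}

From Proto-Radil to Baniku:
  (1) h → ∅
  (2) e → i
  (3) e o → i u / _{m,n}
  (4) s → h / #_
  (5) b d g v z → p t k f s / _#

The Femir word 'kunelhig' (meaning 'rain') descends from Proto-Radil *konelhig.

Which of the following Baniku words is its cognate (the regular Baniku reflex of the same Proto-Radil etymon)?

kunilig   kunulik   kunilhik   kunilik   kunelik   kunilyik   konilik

kunilik

Baniku: *konelhig > konelig > konilig > kunilig > kunilik  (by h-loss, vowel merger, pre-nasal raising, final devoicing)
Among the options, 'kunilik' alone shows every Baniku change applied in order.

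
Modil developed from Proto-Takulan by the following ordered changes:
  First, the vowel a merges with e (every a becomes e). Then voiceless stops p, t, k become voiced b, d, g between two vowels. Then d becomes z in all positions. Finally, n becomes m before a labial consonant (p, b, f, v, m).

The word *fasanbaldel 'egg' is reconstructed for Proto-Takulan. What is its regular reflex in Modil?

fesembelzel

Modil: start from *fasanbaldel.
  rule 1 (vowel merger): fasanbaldel → fesenbeldel
  rule 2: no change — fesenbeldel
  rule 3 (unconditioned shift): fesenbeldel → fesenbelzel
  rule 4 (nasal place assimilation): fesenbelzel → fesembelzel
  ⇒ Modil fesembelzel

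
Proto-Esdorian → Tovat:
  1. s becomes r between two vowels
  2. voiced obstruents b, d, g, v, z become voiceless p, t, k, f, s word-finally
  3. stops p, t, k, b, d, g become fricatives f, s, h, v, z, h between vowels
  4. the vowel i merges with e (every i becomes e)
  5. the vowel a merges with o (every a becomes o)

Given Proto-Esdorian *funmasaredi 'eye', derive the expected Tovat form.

Tovat: *funmasaredi > funmararedi > funmararezi > funmarareze > funmororeze  (by rhotacism, intervocalic lenition, vowel merger, vowel merger)

funmororeze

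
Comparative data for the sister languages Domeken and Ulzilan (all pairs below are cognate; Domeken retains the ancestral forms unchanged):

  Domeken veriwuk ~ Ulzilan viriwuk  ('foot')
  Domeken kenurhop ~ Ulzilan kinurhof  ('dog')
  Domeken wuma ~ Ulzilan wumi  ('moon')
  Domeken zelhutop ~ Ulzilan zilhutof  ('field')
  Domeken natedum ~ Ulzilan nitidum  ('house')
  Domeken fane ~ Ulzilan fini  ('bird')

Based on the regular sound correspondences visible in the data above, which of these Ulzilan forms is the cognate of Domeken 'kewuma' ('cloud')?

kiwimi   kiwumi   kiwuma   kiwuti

kiwumi

zelhutop ~ zilhutof, natedum ~ nitidum — Domeken e corresponds to Ulzilan i after a consonant, before a consonant other than r, m, n, p, b, f, v.
wuma ~ wumi — Domeken a corresponds to Ulzilan i word-finally.
Applying these to Domeken 'kewuma':
  kewuma → kiwuma   (e→i after a consonant, before a consonant other than r, m, n, p, b, f, v)
  kiwuma → kiwumi   (a→i word-finally)
So the Ulzilan cognate is 'kiwumi'.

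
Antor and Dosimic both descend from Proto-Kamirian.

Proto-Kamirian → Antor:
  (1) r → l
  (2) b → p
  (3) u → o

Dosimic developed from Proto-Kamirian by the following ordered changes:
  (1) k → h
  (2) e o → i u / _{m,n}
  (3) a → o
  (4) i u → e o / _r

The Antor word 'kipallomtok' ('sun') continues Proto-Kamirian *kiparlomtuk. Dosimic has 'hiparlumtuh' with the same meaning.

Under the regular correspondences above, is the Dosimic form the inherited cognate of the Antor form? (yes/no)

Derive the expected Dosimic reflex of *kiparlomtuk:
Dosimic: *kiparlomtuk > hiparlomtuh > hiparlumtuh > hiporlumtuh  (by unconditioned shift, pre-nasal raising, vowel merger)
The regular Dosimic reflex would be 'hiporlumtuh', but the attested form is 'hiparlumtuh'. The correspondence is irregular, so they are not cognates (the Dosimic form has a different source).

no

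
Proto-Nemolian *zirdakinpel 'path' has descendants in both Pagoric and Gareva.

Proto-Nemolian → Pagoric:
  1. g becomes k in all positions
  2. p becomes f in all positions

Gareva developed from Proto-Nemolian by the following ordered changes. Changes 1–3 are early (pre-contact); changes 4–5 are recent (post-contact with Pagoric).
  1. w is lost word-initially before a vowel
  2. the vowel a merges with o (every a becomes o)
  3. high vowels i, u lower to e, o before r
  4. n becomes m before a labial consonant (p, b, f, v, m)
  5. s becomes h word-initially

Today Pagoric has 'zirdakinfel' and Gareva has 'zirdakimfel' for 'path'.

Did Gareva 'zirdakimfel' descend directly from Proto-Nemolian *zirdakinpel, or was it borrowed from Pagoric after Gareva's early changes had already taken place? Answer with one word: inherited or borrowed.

borrowed

If inherited, *zirdakinpel would pass through all of Gareva's changes:
Gareva: *zirdakinpel
  zirdakinpel (rule 1 does not apply)
  zirdakinpel → zirdokinpel   [vowel merger]
  zirdokinpel → zerdokinpel   [pre-rhotic lowering]
  zerdokinpel → zerdokimpel   [nasal place assimilation]
  zerdokimpel (rule 5 does not apply)
  giving Gareva zerdokimpel.
If borrowed from Pagoric 'zirdakinfel' after the early changes, it would undergo only the recent ones:
  rule 4 (nasal place assimilation): zirdakinfel → zirdakimfel
  rule 5 (debuccalisation): no change (zirdakimfel)
  ⇒ as a loan: zirdakimfel
Gareva 'zirdakimfel' matches the loan outcome 'zirdakimfel', not the inherited 'zerdokimpel' — it skipped the early Gareva changes, so it was borrowed from Pagoric.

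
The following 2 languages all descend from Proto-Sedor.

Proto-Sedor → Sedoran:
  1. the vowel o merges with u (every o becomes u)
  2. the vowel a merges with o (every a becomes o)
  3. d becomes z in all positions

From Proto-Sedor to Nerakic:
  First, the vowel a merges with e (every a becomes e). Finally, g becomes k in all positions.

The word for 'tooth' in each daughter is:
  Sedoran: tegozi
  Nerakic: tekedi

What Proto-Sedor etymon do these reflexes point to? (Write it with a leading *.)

Position 4: Sedoran has o, Nerakic has e. In Sedoran, o can only continue *a, so the proto-segment is *a.
Position 3: Sedoran has g, Nerakic has k. Sedoran preserves g here (none of its changes turn any other segment into g), so the proto-segment is *g.
Position 5: Sedoran has z, Nerakic has d. Nerakic preserves d here (none of its changes turn any other segment into d), so the proto-segment is *d.
Verify the candidate proto-form against each daughter:
Sedoran: start from *tegadi.
  rule 1: no change — tegadi
  rule 2 (vowel merger): tegadi → tegodi
  rule 3 (unconditioned shift): tegodi → tegozi
  ⇒ Sedoran tegozi
Nerakic: *tegadi > tegedi > tekedi  (by vowel merger, unconditioned shift)
*tegadi is the unique common source.

*tegadi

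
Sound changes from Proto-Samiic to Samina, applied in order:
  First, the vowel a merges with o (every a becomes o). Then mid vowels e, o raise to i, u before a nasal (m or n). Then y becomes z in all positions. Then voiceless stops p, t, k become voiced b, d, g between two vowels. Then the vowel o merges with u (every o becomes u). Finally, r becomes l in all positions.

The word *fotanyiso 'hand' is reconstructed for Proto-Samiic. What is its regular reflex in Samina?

fudunzisu

Samina: start from *fotanyiso.
  rule 1 (vowel merger): fotanyiso → fotonyiso
  rule 2 (pre-nasal raising): fotonyiso → fotunyiso
  rule 3 (unconditioned shift): fotunyiso → fotunziso
  rule 4 (intervocalic voicing): fotunziso → fodunziso
  rule 5 (vowel merger): fodunziso → fudunzisu
  rule 6: no change — fudunzisu
  ⇒ Samina fudunzisu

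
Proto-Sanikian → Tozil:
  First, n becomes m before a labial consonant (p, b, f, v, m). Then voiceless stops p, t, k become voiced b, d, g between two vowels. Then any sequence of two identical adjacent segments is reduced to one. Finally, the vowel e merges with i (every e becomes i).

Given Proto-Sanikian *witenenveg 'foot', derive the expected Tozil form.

widinimvig

Tozil: *witenenveg
  witenenveg → witenemveg   [nasal place assimilation]
  witenemveg → widenemveg   [intervocalic voicing]
  widenemveg (rule 3 does not apply)
  widenemveg → widinimvig   [vowel merger]
  giving Tozil widinimvig.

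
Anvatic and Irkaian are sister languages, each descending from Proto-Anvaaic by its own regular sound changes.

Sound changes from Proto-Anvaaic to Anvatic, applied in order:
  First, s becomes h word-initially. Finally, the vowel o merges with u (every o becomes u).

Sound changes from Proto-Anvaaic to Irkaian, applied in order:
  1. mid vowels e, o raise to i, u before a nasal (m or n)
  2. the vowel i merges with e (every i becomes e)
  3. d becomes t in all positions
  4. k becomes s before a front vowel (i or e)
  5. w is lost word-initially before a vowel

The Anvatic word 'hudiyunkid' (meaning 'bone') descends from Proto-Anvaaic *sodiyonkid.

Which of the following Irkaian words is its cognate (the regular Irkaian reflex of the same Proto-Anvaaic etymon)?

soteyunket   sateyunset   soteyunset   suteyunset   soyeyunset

Irkaian: *sodiyonkid
  sodiyonkid → sodiyunkid   [pre-nasal raising]
  sodiyunkid → sodeyunked   [vowel merger]
  sodeyunked → soteyunket   [unconditioned shift]
  soteyunket → soteyunset   [palatalisation]
  soteyunset (rule 5 does not apply)
  giving Irkaian soteyunset.
The other candidates each miss or misapply at least one Irkaian change.

soteyunset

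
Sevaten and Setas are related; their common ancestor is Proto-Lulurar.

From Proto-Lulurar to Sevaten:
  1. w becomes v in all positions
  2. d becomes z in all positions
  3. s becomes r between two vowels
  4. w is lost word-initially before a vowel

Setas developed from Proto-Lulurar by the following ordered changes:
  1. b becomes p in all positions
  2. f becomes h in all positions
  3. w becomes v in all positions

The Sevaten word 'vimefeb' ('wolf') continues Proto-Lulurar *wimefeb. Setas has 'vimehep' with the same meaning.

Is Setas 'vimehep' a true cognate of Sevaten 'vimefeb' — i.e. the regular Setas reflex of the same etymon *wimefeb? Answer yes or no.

Derive the expected Setas reflex of *wimefeb:
Setas: *wimefeb > wimefep > wimehep > vimehep  (by unconditioned shift, unconditioned shift, unconditioned shift)
Setas 'vimehep' matches the regular reflex exactly, so the pair is cognate.

yes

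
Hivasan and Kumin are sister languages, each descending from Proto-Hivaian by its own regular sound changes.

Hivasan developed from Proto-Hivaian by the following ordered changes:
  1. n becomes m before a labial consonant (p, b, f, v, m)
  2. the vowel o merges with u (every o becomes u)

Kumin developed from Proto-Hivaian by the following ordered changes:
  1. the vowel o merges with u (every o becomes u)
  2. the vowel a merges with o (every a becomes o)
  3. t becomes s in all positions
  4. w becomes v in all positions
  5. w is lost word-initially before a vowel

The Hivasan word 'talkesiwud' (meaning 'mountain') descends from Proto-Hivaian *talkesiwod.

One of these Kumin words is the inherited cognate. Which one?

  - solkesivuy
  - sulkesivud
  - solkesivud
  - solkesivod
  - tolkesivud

solkesivud

Kumin: *talkesiwod
  talkesiwod → talkesiwud   [vowel merger]
  talkesiwud → tolkesiwud   [vowel merger]
  tolkesiwud → solkesiwud   [unconditioned shift]
  solkesiwud → solkesivud   [unconditioned shift]
  solkesivud (rule 5 does not apply)
  giving Kumin solkesivud.
Only 'solkesivud' matches the regular Kumin development of *talkesiwod.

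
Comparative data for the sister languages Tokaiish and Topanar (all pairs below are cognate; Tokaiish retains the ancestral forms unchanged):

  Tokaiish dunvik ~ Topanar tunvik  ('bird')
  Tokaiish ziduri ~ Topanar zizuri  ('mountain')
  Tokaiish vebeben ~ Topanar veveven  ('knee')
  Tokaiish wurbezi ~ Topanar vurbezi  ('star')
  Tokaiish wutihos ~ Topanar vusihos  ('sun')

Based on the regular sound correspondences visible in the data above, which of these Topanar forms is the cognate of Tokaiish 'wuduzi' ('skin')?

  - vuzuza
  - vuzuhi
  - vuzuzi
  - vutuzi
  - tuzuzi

vuzuzi

wurbezi ~ vurbezi, wutihos ~ vusihos — Tokaiish w corresponds to Topanar v word-initially before a back vowel.
ziduri ~ zizuri — Tokaiish d corresponds to Topanar z between vowels (before a back vowel).
Applying these to Tokaiish 'wuduzi':
  wuduzi → vuduzi   (w→v word-initially before a back vowel)
  vuduzi → vuzuzi   (d→z between vowels (before a back vowel))
So the Topanar cognate is 'vuzuzi'.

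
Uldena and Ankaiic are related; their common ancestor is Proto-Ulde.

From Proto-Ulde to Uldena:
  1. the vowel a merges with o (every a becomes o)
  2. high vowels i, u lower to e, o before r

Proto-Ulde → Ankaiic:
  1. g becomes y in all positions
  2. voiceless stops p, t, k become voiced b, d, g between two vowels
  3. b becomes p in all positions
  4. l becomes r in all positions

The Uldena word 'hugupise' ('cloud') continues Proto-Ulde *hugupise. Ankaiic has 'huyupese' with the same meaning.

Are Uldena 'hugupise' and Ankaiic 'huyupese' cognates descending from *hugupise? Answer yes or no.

Derive the expected Ankaiic reflex of *hugupise:
Ankaiic: *hugupise
  hugupise → huyupise   [unconditioned shift]
  huyupise → huyubise   [intervocalic voicing]
  huyubise → huyupise   [unconditioned shift]
  huyupise (rule 4 does not apply)
  giving Ankaiic huyupise.
The regular Ankaiic reflex would be 'huyupise', but the attested form is 'huyupese'. The correspondence is irregular, so they are not cognates (the Ankaiic form has a different source).

no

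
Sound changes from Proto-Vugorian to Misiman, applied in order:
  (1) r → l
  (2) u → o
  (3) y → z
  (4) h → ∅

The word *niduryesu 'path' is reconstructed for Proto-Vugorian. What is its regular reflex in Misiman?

Misiman: start from *niduryesu.
  rule 1 (unconditioned shift): niduryesu → nidulyesu
  rule 2 (vowel merger): nidulyesu → nidolyeso
  rule 3 (unconditioned shift): nidolyeso → nidolzeso
  rule 4: no change — nidolzeso
  ⇒ Misiman nidolzeso

nidolzeso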